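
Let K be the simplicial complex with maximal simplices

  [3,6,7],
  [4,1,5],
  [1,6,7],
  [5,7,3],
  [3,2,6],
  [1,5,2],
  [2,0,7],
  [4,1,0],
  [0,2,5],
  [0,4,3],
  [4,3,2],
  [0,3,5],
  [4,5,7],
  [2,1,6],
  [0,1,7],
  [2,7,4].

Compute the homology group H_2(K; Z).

K has 8 vertices, 24 edges, 16 triangles.
rank ∂_2 = 15, rank ∂_3 = 0 ⇒ b_2 = 16 − 15 − 0 = 1. So H_2 ≅ Z.

H_2 = Z.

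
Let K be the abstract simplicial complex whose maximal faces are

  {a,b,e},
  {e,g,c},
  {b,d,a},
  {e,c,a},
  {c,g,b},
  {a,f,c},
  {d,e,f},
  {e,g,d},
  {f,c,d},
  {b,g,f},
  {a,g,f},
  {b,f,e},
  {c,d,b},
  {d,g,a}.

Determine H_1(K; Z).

H_1 = Z^2.

Take the total order a < b < c < d < e < f < g on the vertex set. Then K (dimension 2) consists of the simplices:

  0-simplices (7): a, b, c, d, e, f, g
  1-simplices (21): ab, ac, ad, ae, af, ag, bc, bd, be, bf, bg, cd, ce, cf, cg, de, df, dg, ef, eg, fg
  2-simplices (14): abd, abe, ace, acf, adg, afg, bcd, bcg, bef, bfg, cdf, ceg, def, deg

so the chain groups are C_0 ≅ Z^7, C_1 ≅ Z^21, C_2 ≅ Z^14.

The boundary map ∂_1: C_1 → C_0 is given by ∂[p,q] = [q] − [p]. For instance
  ∂ab = b − a.
The 7×21 boundary matrix has rank 6 and Smith normal form diag(1,1,1,1,1,1).

∂_2: C_2 → C_1 acts by ∂[p,q,r] = [q,r] − [p,r] + [p,q]. For instance
  ∂bcd = cd − bd + bc,
  ∂ace = ce − ae + ac.
The 21×14 boundary matrix has rank 13 and Smith normal form diag(1,1,1,1,1,1,1,1,1,1,1,1,1).

From H_k ≅ ker(∂_k) / im(∂_{k+1}) we obtain:

  H_1: rank ker ∂_1 − rank ∂_2 = (21 − 6) − 13 = 2, and the invariant factors of ∂_2 are all 1, so H_1 ≅ Z^2.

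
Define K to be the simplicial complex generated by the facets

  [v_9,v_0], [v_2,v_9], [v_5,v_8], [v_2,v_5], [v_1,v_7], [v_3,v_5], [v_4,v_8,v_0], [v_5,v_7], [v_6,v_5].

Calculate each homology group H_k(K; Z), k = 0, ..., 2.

We work with the vertex ordering v_0 < v_1 < v_2 < v_3 < v_4 < v_5 < v_6 < v_7 < v_8 < v_9. The simplices of K, each written with vertices in increasing order, are:

  0-simplices (10): [v_0], [v_1], [v_2], [v_3], [v_4], [v_5], [v_6], [v_7], [v_8], [v_9]
  1-simplices (11): [v_0,v_4], [v_0,v_8], [v_0,v_9], [v_1,v_7], [v_2,v_5], [v_2,v_9], [v_3,v_5], [v_4,v_8], [v_5,v_6], [v_5,v_7], [v_5,v_8]
  2-simplices (1): [v_0,v_4,v_8]

so the chain groups are C_0 ≅ Z^10, C_1 ≅ Z^11, C_2 ≅ Z^1.

Boundary ∂_1: C_1 → C_0 is given by ∂[p,q] = [q] − [p].
The 10×11 boundary matrix has rank 9 and Smith normal form diag(1,1,1,1,1,1,1,1,1).

The boundary map ∂_2: C_2 → C_1 acts by ∂[p,q,r] = [q,r] − [p,r] + [p,q]. For instance
  ∂[v_0,v_4,v_8] = [v_4,v_8] − [v_0,v_8] + [v_0,v_4].
This gives a 11×1 integer matrix of rank 1; reducing to Smith normal form yields diagonal entries (1).

Now H_k = ker ∂_k / im ∂_{k+1}, so:

  H_0: rank C_0 − rank ∂_1 = 10 − 9 = 1, and the invariant factors of ∂_1 are all 1, so H_0 = Z.
  H_1: rank ker ∂_1 − rank ∂_2 = (11 − 9) − 1 = 1, and the invariant factors of ∂_2 are all 1, so H_1 = Z.
  H_2: rank ker ∂_2 − rank ∂_3 = (1 − 1) − 0 = 0, and there is no ∂_3, so H_2 = 0.

H_0 = Z,  H_1 = Z,  H_2 = 0.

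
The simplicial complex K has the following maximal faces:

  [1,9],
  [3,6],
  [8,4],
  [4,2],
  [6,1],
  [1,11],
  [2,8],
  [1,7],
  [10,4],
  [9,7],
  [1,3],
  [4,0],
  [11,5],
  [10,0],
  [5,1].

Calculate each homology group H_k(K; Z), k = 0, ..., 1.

Order the vertices as 0 < 1 < 2 < 3 < 4 < 5 < 6 < 7 < 8 < 9 < 10 < 11. Listing each simplex with vertices in this order, K has dimension 1 with simplices:

  0-simplices (12): [0], [1], [2], [3], [4], [5], [6], [7], [8], [9], [10], [11]
  1-simplices (15): [0,4], [0,10], [1,3], [1,5], [1,6], [1,7], [1,9], [1,11], [2,4], [2,8], [3,6], [4,8], [4,10], [5,11], [7,9]

Hence C_0 ≅ Z^12, C_1 ≅ Z^15.

Boundary ∂_1: C_1 → C_0 maps an edge to its endpoints' difference, ∂[p,q] = q − p. For instance
  ∂[4,8] = [8] − [4].
As a 12×15 matrix over Z this has rank 10, with invariant factors (1,1,1,1,1,1,1,1,1,1).

Now H_k = ker ∂_k / im ∂_{k+1}, so:

  H_0: rank C_0 − rank ∂_1 = 12 − 10 = 2, and the invariant factors of ∂_1 are all 1, so H_0 = Z^2.
  H_1: rank ker ∂_1 − rank ∂_2 = (15 − 10) − 0 = 5, and there is no ∂_2, so H_1 = Z^5.

(K is a triangulation of the disjoint union of a wedge of 2 circles and a wedge of 3 circles.)

H_0 ≅ Z^2,  H_1 ≅ Z^5.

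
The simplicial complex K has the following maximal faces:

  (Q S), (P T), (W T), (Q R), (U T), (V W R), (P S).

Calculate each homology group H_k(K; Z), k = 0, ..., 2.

H_0 ≅ Z,  H_1 ≅ Z,  H_2 = 0.

Fix the vertex order P < Q < R < S < T < U < V < W and write every simplex with vertices in increasing order. Then dim K = 2 and the simplices of K are:

  0-simplices (8): P, Q, R, S, T, U, V, W
  1-simplices (9): PS, PT, QR, QS, RV, RW, TU, TW, VW
  2-simplices (1): RVW

giving chain groups C_0 ≅ Z^8, C_1 ≅ Z^9, C_2 ≅ Z^1.

Boundary ∂_1: C_1 → C_0 maps an edge to its endpoints' difference, ∂[p,q] = q − p. For instance
  ∂PT = T − P.
The 8×9 boundary matrix has rank 7 and Smith normal form diag(1,1,1,1,1,1,1).

The boundary map ∂_2: C_2 → C_1 acts by ∂[p,q,r] = [q,r] − [p,r] + [p,q]. For instance
  ∂RVW = VW − RW + RV.
The 9×1 boundary matrix has rank 1 and Smith normal form diag(1).

From H_k ≅ ker(∂_k) / im(∂_{k+1}) we obtain:

  H_0: rank C_0 − rank ∂_1 = 8 − 7 = 1, and the invariant factors of ∂_1 are all 1, so H_0 = Z.
  H_1: rank ker ∂_1 − rank ∂_2 = (9 − 7) − 1 = 1, and the invariant factors of ∂_2 are all 1, so H_1 = Z.
  H_2: rank ker ∂_2 − rank ∂_3 = (1 − 1) − 0 = 0, and there is no ∂_3, so H_2 = 0.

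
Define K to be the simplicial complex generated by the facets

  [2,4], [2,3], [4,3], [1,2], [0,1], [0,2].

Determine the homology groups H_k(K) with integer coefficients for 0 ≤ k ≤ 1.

Order the vertices as 0 < 1 < 2 < 3 < 4. Listing each simplex with vertices in this order, K has dimension 1 with simplices:

  0-simplices (5): [0], [1], [2], [3], [4]
  1-simplices (6): [0,1], [0,2], [1,2], [2,3], [2,4], [3,4]

giving chain groups C_0 ≅ Z^5, C_1 ≅ Z^6.

The boundary map ∂_1: C_1 → C_0 maps an edge to its endpoints' difference, ∂[p,q] = q − p.
The 5×6 boundary matrix has rank 4 and Smith normal form diag(1,1,1,1).

From H_k ≅ ker(∂_k) / im(∂_{k+1}) we obtain:

  H_0: rank C_0 − rank ∂_1 = 5 − 4 = 1, and the invariant factors of ∂_1 are all 1, so H_0 ≅ Z.
  H_1: rank ker ∂_1 − rank ∂_2 = (6 − 4) − 0 = 2, and there is no ∂_2, so H_1 ≅ Z^2.

As a check, the Euler characteristic is 5 − 6 = -1, which agrees with 1 − 2 = -1.

H_0 ≅ Z,  H_1 ≅ Z^2.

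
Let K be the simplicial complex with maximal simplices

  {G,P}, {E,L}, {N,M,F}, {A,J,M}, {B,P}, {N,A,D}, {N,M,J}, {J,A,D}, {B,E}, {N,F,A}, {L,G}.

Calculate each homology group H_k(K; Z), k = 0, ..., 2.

We work with the vertex ordering A < B < D < E < F < G < J < L < M < N < P. The simplices of K, each written with vertices in increasing order, are:

  0-simplices (11): A, B, D, E, F, G, J, L, M, N, P
  1-simplices (17): AD, AF, AJ, AM, AN, BE, BP, DJ, DN, EL, FM, FN, GL, GP, JM, JN, MN
  2-simplices (6): ADJ, ADN, AFN, AJM, FMN, JMN

giving chain groups C_0 ≅ Z^11, C_1 ≅ Z^17, C_2 ≅ Z^6.

The boundary map ∂_1: C_1 → C_0 sends each edge [p,q] (with p < q) to q − p. For instance
  ∂BP = P − B.
The 11×17 boundary matrix has rank 9 and Smith normal form diag(1,1,1,1,1,1,1,1,1).

Boundary ∂_2: C_2 → C_1 maps a triangle to the signed sum of its edges. For instance
  ∂AFN = FN − AN + AF,
  ∂FMN = MN − FN + FM.
As a 17×6 matrix over Z this has rank 6, with invariant factors (1,1,1,1,1,1).

Computing H_k = (kernel of ∂_k) / (image of ∂_{k+1}):

  H_0: rank C_0 − rank ∂_1 = 11 − 9 = 2, and the invariant factors of ∂_1 are all 1, so H_0 = Z^2.
  H_1: rank ker ∂_1 − rank ∂_2 = (17 − 9) − 6 = 2, and the invariant factors of ∂_2 are all 1, so H_1 = Z^2.
  H_2: rank ker ∂_2 − rank ∂_3 = (6 − 6) − 0 = 0, and there is no ∂_3, so H_2 = 0.

H_0 = Z^2,  H_1 = Z^2,  H_2 = 0.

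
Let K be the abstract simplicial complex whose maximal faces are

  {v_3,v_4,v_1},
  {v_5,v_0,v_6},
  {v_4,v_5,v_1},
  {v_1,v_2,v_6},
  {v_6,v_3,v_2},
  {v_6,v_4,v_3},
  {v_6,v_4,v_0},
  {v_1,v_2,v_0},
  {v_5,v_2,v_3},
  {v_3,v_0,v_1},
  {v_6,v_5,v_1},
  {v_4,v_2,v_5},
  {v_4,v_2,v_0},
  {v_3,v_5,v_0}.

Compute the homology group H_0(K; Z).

We work with the vertex ordering v_0 < v_1 < v_2 < v_3 < v_4 < v_5 < v_6. The simplices of K, each written with vertices in increasing order, are:

  0-simplices (7): [v_0], [v_1], [v_2], [v_3], [v_4], [v_5], [v_6]
  1-simplices (21): (21 of them)
  2-simplices (14): (14 of them)

giving chain groups C_0 ≅ Z^7, C_1 ≅ Z^21, C_2 ≅ Z^14.

The boundary map ∂_1: C_1 → C_0 sends each edge [p,q] (with p < q) to q − p.
As a 7×21 matrix over Z this has rank 6, with invariant factors (1,1,1,1,1,1).

The boundary map ∂_2: C_2 → C_1 acts by ∂[p,q,r] = [q,r] − [p,r] + [p,q]. For instance
  ∂[v_1,v_3,v_4] = [v_3,v_4] − [v_1,v_4] + [v_1,v_3],
  ∂[v_1,v_2,v_6] = [v_2,v_6] − [v_1,v_6] + [v_1,v_2].
This gives a 21×14 integer matrix of rank 13; reducing to Smith normal form yields diagonal entries (1,1,1,1,1,1,1,1,1,1,1,1,1).

Computing H_k = (kernel of ∂_k) / (image of ∂_{k+1}):

  H_0: rank C_0 − rank ∂_1 = 7 − 6 = 1, and the invariant factors of ∂_1 are all 1, so H_0 ≅ Z.

H_0 ≅ Z.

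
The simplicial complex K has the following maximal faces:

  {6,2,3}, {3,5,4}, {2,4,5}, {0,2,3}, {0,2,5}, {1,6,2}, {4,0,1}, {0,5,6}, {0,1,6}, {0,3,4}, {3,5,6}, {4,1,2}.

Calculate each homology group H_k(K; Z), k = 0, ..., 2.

Order the vertices as 0 < 1 < 2 < 3 < 4 < 5 < 6. Listing each simplex with vertices in this order, K has dimension 2 with simplices:

  0-simplices (7): [0], [1], [2], [3], [4], [5], [6]
  1-simplices (18): [0,1], [0,2], [0,3], [0,4], [0,5], [0,6], [1,2], [1,4], [1,6], [2,3], [2,4], [2,5], [2,6], [3,4], [3,5], [3,6], [4,5], [5,6]
  2-simplices (12): [0,1,4], [0,1,6], [0,2,3], [0,2,5], [0,3,4], [0,5,6], [1,2,4], [1,2,6], [2,3,6], [2,4,5], [3,4,5], [3,5,6]

so the chain groups are C_0 ≅ Z^7, C_1 ≅ Z^18, C_2 ≅ Z^12.

The boundary map ∂_1: C_1 → C_0 is given by ∂[p,q] = [q] − [p]. For instance
  ∂[3,4] = [4] − [3].
The resulting 7×18 matrix has rank 6, and its Smith normal form has invariant factors (1,1,1,1,1,1).

Boundary ∂_2: C_2 → C_1 maps a triangle to the signed sum of its edges. For instance
  ∂[1,2,4] = [2,4] − [1,4] + [1,2],
  ∂[2,3,6] = [3,6] − [2,6] + [2,3].
As a 18×12 matrix over Z this has rank 12, with invariant factors (1,1,1,1,1,1,1,1,1,1,1,2).

Now H_k = ker ∂_k / im ∂_{k+1}, so:

  H_0: rank C_0 − rank ∂_1 = 7 − 6 = 1, and the invariant factors of ∂_1 are all 1, so H_0 = Z.
  H_1: rank ker ∂_1 − rank ∂_2 = (18 − 6) − 12 = 0, and ∂_2 has invariant factor 2 > 1, so H_1 = Z/2.
  H_2: rank ker ∂_2 − rank ∂_3 = (12 − 12) − 0 = 0, and there is no ∂_3, so H_2 = 0.

H_0 = Z,  H_1 = Z/2,  H_2 = 0.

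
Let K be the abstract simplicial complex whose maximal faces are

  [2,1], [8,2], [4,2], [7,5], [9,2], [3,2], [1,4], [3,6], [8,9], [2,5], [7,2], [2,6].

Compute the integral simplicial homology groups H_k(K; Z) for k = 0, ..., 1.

H_0 = Z,  H_1 = Z^4.

Take the total order 1 < 2 < 3 < 4 < 5 < 6 < 7 < 8 < 9 on the vertex set. Then K (dimension 1) consists of the simplices:

  0-simplices (9): [1], [2], [3], [4], [5], [6], [7], [8], [9]
  1-simplices (12): [1,2], [1,4], [2,3], [2,4], [2,5], [2,6], [2,7], [2,8], [2,9], [3,6], [5,7], [8,9]

Hence C_0 ≅ Z^9, C_1 ≅ Z^12.

Boundary ∂_1: C_1 → C_0 is given by ∂[p,q] = [q] − [p].
This gives a 9×12 integer matrix of rank 8; reducing to Smith normal form yields diagonal entries (1,1,1,1,1,1,1,1).

Reading off H_k = ker ∂_k / im ∂_{k+1}:

  H_0: rank C_0 − rank ∂_1 = 9 − 8 = 1, and the invariant factors of ∂_1 are all 1, so H_0 ≅ Z.
  H_1: rank ker ∂_1 − rank ∂_2 = (12 − 8) − 0 = 4, and there is no ∂_2, so H_1 ≅ Z^4.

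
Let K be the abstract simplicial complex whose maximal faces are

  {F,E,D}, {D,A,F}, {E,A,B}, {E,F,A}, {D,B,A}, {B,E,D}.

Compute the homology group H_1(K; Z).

H_1 ≅ 0.

Fix the vertex order A < B < D < E < F and write every simplex with vertices in increasing order. Then dim K = 2 and the simplices of K are:

  0-simplices (5): A, B, D, E, F
  1-simplices (9): AB, AD, AE, AF, BD, BE, DE, DF, EF
  2-simplices (6): ABD, ABE, ADF, AEF, BDE, DEF

giving chain groups C_0 ≅ Z^5, C_1 ≅ Z^9, C_2 ≅ Z^6.

The boundary map ∂_1: C_1 → C_0 maps an edge to its endpoints' difference, ∂[p,q] = q − p. For instance
  ∂BE = E − B.
As a 5×9 matrix over Z this has rank 4, with invariant factors (1,1,1,1).

Boundary ∂_2: C_2 → C_1 acts by ∂[p,q,r] = [q,r] − [p,r] + [p,q]. For instance
  ∂BDE = DE − BE + BD,
  ∂ABD = BD − AD + AB.
As a 9×6 matrix over Z this has rank 5, with invariant factors (1,1,1,1,1).

Now H_k = ker ∂_k / im ∂_{k+1}, so:

  H_1: rank ker ∂_1 − rank ∂_2 = (9 − 4) − 5 = 0, and the invariant factors of ∂_2 are all 1, so H_1 ≅ 0.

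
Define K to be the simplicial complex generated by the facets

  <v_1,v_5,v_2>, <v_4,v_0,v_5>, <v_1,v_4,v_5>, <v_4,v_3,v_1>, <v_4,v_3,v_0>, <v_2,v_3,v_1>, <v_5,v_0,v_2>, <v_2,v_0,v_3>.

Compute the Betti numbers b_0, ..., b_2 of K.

b_0 = 1, b_1 = 0, b_2 = 1.

Take the total order v_0 < v_1 < v_2 < v_3 < v_4 < v_5 on the vertex set. Then K (dimension 2) consists of the simplices:

  0-simplices (6): [v_0], [v_1], [v_2], [v_3], [v_4], [v_5]
  1-simplices (12): [v_0,v_2], [v_0,v_3], [v_0,v_4], [v_0,v_5], [v_1,v_2], [v_1,v_3], [v_1,v_4], [v_1,v_5], [v_2,v_3], [v_2,v_5], [v_3,v_4], [v_4,v_5]
  2-simplices (8): [v_0,v_2,v_3], [v_0,v_2,v_5], [v_0,v_3,v_4], [v_0,v_4,v_5], [v_1,v_2,v_3], [v_1,v_2,v_5], [v_1,v_3,v_4], [v_1,v_4,v_5]

so the chain groups are C_0 ≅ Z^6, C_1 ≅ Z^12, C_2 ≅ Z^8.

∂_1: C_1 → C_0 maps an edge to its endpoints' difference, ∂[p,q] = q − p.
This gives a 6×12 integer matrix of rank 5; reducing to Smith normal form yields diagonal entries (1,1,1,1,1).

Boundary ∂_2: C_2 → C_1 maps a triangle to the signed sum of its edges. For instance
  ∂[v_0,v_2,v_3] = [v_2,v_3] − [v_0,v_3] + [v_0,v_2],
  ∂[v_1,v_2,v_3] = [v_2,v_3] − [v_1,v_3] + [v_1,v_2].
The 12×8 boundary matrix has rank 7 and Smith normal form diag(1,1,1,1,1,1,1).

Now H_k = ker ∂_k / im ∂_{k+1}, so:

  H_0: rank C_0 − rank ∂_1 = 6 − 5 = 1, and the invariant factors of ∂_1 are all 1, so H_0 ≅ Z.
  H_1: rank ker ∂_1 − rank ∂_2 = (12 − 5) − 7 = 0, and the invariant factors of ∂_2 are all 1, so H_1 ≅ 0.
  H_2: rank ker ∂_2 − rank ∂_3 = (8 − 7) − 0 = 1, and there is no ∂_3, so H_2 ≅ Z.

Hence the Betti numbers are b_0 = 1, b_1 = 0, b_2 = 1.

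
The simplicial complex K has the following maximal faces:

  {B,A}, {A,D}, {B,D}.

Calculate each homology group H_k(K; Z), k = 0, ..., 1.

We work with the vertex ordering A < B < D. The simplices of K, each written with vertices in increasing order, are:

  0-simplices (3): A, B, D
  1-simplices (3): AB, AD, BD

giving chain groups C_0 ≅ Z^3, C_1 ≅ Z^3.

The boundary map ∂_1: C_1 → C_0 maps an edge to its endpoints' difference, ∂[p,q] = q − p.
The 3×3 boundary matrix has rank 2 and Smith normal form diag(1,1).

Computing H_k = (kernel of ∂_k) / (image of ∂_{k+1}):

  H_0: rank C_0 − rank ∂_1 = 3 − 2 = 1, and the invariant factors of ∂_1 are all 1, so H_0 ≅ Z.
  H_1: rank ker ∂_1 − rank ∂_2 = (3 − 2) − 0 = 1, and there is no ∂_2, so H_1 ≅ Z.

H_0 ≅ Z,  H_1 ≅ Z.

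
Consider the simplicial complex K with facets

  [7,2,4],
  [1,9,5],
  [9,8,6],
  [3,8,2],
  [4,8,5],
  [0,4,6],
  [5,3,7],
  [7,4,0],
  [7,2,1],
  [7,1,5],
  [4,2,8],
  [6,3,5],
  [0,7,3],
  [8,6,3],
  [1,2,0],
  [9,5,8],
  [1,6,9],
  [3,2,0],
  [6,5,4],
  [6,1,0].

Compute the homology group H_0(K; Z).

H_0 ≅ Z.

Order the vertices as 0 < 1 < 2 < 3 < 4 < 5 < 6 < 7 < 8 < 9. Listing each simplex with vertices in this order, K has dimension 2 with simplices:

  0-simplices (10): [0], [1], [2], [3], [4], [5], [6], [7], [8], [9]
  1-simplices (30): (30 of them)
  2-simplices (20): (20 of them)

so the chain groups are C_0 ≅ Z^10, C_1 ≅ Z^30, C_2 ≅ Z^20.

The boundary map ∂_1: C_1 → C_0 maps an edge to its endpoints' difference, ∂[p,q] = q − p.
The resulting 10×30 matrix has rank 9, and its Smith normal form has invariant factors (1,1,1,1,1,1,1,1,1).

The boundary map ∂_2: C_2 → C_1 maps a triangle to the signed sum of its edges. For instance
  ∂[3,5,6] = [5,6] − [3,6] + [3,5],
  ∂[2,3,8] = [3,8] − [2,8] + [2,3].
This gives a 30×20 integer matrix of rank 20; reducing to Smith normal form yields diagonal entries (1,1,1,1,1,1,1,1,1,1,1,1,1,1,1,1,1,1,1,2).

Computing H_k = (kernel of ∂_k) / (image of ∂_{k+1}):

  H_0: rank C_0 − rank ∂_1 = 10 − 9 = 1, and the invariant factors of ∂_1 are all 1, so H_0 ≅ Z.

(K is a triangulation of the Klein bottle.)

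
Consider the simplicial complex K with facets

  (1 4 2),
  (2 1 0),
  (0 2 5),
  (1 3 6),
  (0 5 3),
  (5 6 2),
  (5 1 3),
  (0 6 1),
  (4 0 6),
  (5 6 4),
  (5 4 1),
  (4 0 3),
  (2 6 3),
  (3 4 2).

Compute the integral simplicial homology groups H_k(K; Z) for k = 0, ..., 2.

H_0 ≅ Z,  H_1 ≅ Z^2,  H_2 ≅ Z.

Order the vertices as 0 < 1 < 2 < 3 < 4 < 5 < 6. Listing each simplex with vertices in this order, K has dimension 2 with simplices:

  0-simplices (7): [0], [1], [2], [3], [4], [5], [6]
  1-simplices (21): [0,1], [0,2], [0,3], [0,4], [0,5], [0,6], [1,2], [1,3], [1,4], [1,5], [1,6], [2,3], [2,4], [2,5], [2,6], [3,4], [3,5], [3,6], [4,5], [4,6], [5,6]
  2-simplices (14): [0,1,2], [0,1,6], [0,2,5], [0,3,4], [0,3,5], [0,4,6], [1,2,4], [1,3,5], [1,3,6], [1,4,5], [2,3,4], [2,3,6], [2,5,6], [4,5,6]

Hence C_0 ≅ Z^7, C_1 ≅ Z^21, C_2 ≅ Z^14.

The boundary map ∂_1: C_1 → C_0 sends each edge [p,q] (with p < q) to q − p. For instance
  ∂[1,4] = [4] − [1].
The resulting 7×21 matrix has rank 6, and its Smith normal form has invariant factors (1,1,1,1,1,1).

∂_2: C_2 → C_1 acts by ∂[p,q,r] = [q,r] − [p,r] + [p,q]. For instance
  ∂[4,5,6] = [5,6] − [4,6] + [4,5],
  ∂[1,2,4] = [2,4] − [1,4] + [1,2].
This gives a 21×14 integer matrix of rank 13; reducing to Smith normal form yields diagonal entries (1,1,1,1,1,1,1,1,1,1,1,1,1).

From H_k ≅ ker(∂_k) / im(∂_{k+1}) we obtain:

  H_0: rank C_0 − rank ∂_1 = 7 − 6 = 1, and the invariant factors of ∂_1 are all 1, so H_0 = Z.
  H_1: rank ker ∂_1 − rank ∂_2 = (21 − 6) − 13 = 2, and the invariant factors of ∂_2 are all 1, so H_1 = Z^2.
  H_2: rank ker ∂_2 − rank ∂_3 = (14 − 13) − 0 = 1, and there is no ∂_3, so H_2 = Z.

(K is a triangulation of the torus T^2.)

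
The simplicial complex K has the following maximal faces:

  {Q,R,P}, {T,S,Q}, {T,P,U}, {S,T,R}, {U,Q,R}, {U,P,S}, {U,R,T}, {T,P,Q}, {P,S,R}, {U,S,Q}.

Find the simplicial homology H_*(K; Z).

Order the vertices as P < Q < R < S < T < U. Listing each simplex with vertices in this order, K has dimension 2 with simplices:

  0-simplices (6): P, Q, R, S, T, U
  1-simplices (15): PQ, PR, PS, PT, PU, QR, QS, QT, QU, RS, RT, RU, ST, SU, TU
  2-simplices (10): PQR, PQT, PRS, PSU, PTU, QRU, QST, QSU, RST, RTU

so the chain groups are C_0 ≅ Z^6, C_1 ≅ Z^15, C_2 ≅ Z^10.

∂_1: C_1 → C_0 maps an edge to its endpoints' difference, ∂[p,q] = q − p. For instance
  ∂ST = T − S.
The resulting 6×15 matrix has rank 5, and its Smith normal form has invariant factors (1,1,1,1,1).

∂_2: C_2 → C_1 maps a triangle to the signed sum of its edges. For instance
  ∂PRS = RS − PS + PR,
  ∂PSU = SU − PU + PS.
As a 15×10 matrix over Z this has rank 10, with invariant factors (1,1,1,1,1,1,1,1,1,2).

Reading off H_k = ker ∂_k / im ∂_{k+1}:

  H_0: rank C_0 − rank ∂_1 = 6 − 5 = 1, and the invariant factors of ∂_1 are all 1, so H_0 = Z.
  H_1: rank ker ∂_1 − rank ∂_2 = (15 − 5) − 10 = 0, and ∂_2 has invariant factor 2 > 1, so H_1 = Z/2.
  H_2: rank ker ∂_2 − rank ∂_3 = (10 − 10) − 0 = 0, and there is no ∂_3, so H_2 = 0.

H_0 ≅ Z,  H_1 ≅ Z/2,  H_2 = 0.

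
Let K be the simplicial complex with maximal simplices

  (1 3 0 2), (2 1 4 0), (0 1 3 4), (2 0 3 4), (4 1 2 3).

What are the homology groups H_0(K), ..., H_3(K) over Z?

Fix the vertex order 0 < 1 < 2 < 3 < 4 and write every simplex with vertices in increasing order. Then dim K = 3 and the simplices of K are:

  0-simplices (5): [0], [1], [2], [3], [4]
  1-simplices (10): [0,1], [0,2], [0,3], [0,4], [1,2], [1,3], [1,4], [2,3], [2,4], [3,4]
  2-simplices (10): [0,1,2], [0,1,3], [0,1,4], [0,2,3], [0,2,4], [0,3,4], [1,2,3], [1,2,4], [1,3,4], [2,3,4]
  3-simplices (5): [0,1,2,3], [0,1,2,4], [0,1,3,4], [0,2,3,4], [1,2,3,4]

so the chain groups are C_0 ≅ Z^5, C_1 ≅ Z^10, C_2 ≅ Z^10, C_3 ≅ Z^5.

∂_1: C_1 → C_0 sends each edge [p,q] (with p < q) to q − p. For instance
  ∂[0,4] = [4] − [0].
As a 5×10 matrix over Z this has rank 4, with invariant factors (1,1,1,1).

∂_2: C_2 → C_1 acts by ∂[p,q,r] = [q,r] − [p,r] + [p,q]. For instance
  ∂[1,2,3] = [2,3] − [1,3] + [1,2],
  ∂[1,3,4] = [3,4] − [1,4] + [1,3].
The resulting 10×10 matrix has rank 6, and its Smith normal form has invariant factors (1,1,1,1,1,1).

∂_3: C_3 → C_2 sends each 3-simplex σ to the alternating sum Σ_i (−1)^i (σ with its i-th vertex removed). For instance
  ∂[1,2,3,4] = [2,3,4] − [1,3,4] + [1,2,4] − [1,2,3],
  ∂[0,1,2,3] = [1,2,3] − [0,2,3] + [0,1,3] − [0,1,2].
The 10×5 boundary matrix has rank 4 and Smith normal form diag(1,1,1,1).

Computing H_k = (kernel of ∂_k) / (image of ∂_{k+1}):

  H_0: rank C_0 − rank ∂_1 = 5 − 4 = 1, and the invariant factors of ∂_1 are all 1, so H_0 = Z.
  H_1: rank ker ∂_1 − rank ∂_2 = (10 − 4) − 6 = 0, and the invariant factors of ∂_2 are all 1, so H_1 = 0.
  H_2: rank ker ∂_2 − rank ∂_3 = (10 − 6) − 4 = 0, and the invariant factors of ∂_3 are all 1, so H_2 = 0.
  H_3: rank ker ∂_3 − rank ∂_4 = (5 − 4) − 0 = 1, and there is no ∂_4, so H_3 = Z.

As a check, the Euler characteristic is 5 − 10 + 10 − 5 = 0, which agrees with 1 − 0 + 0 − 1 = 0.
(K is a triangulation of the 3-sphere S^3.)

H_0 = Z,  H_1 = 0,  H_2 = 0,  H_3 = Z.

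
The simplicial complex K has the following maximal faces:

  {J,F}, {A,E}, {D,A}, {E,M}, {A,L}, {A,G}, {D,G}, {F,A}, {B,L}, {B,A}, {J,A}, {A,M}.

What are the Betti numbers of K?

b_0 = 1, b_1 = 4.

Fix the vertex order A < B < D < E < F < G < J < L < M and write every simplex with vertices in increasing order. Then dim K = 1 and the simplices of K are:

  0-simplices (9): A, B, D, E, F, G, J, L, M
  1-simplices (12): AB, AD, AE, AF, AG, AJ, AL, AM, BL, DG, EM, FJ

Hence C_0 ≅ Z^9, C_1 ≅ Z^12.

∂_1: C_1 → C_0 is given by ∂[p,q] = [q] − [p]. For instance
  ∂AB = B − A.
The resulting 9×12 matrix has rank 8, and its Smith normal form has invariant factors (1,1,1,1,1,1,1,1).

Reading off H_k = ker ∂_k / im ∂_{k+1}:

  H_0: rank C_0 − rank ∂_1 = 9 − 8 = 1, and the invariant factors of ∂_1 are all 1, so H_0 = Z.
  H_1: rank ker ∂_1 − rank ∂_2 = (12 − 8) − 0 = 4, and there is no ∂_2, so H_1 = Z^4.

(K is a triangulation of a wedge of 4 circles.)

Hence the Betti numbers are b_0 = 1, b_1 = 4.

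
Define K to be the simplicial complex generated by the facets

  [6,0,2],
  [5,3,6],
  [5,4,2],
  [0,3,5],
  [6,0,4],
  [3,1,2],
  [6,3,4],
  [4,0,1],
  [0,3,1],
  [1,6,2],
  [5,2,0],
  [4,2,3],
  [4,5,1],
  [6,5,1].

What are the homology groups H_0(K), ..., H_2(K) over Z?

Order the vertices as 0 < 1 < 2 < 3 < 4 < 5 < 6. Listing each simplex with vertices in this order, K has dimension 2 with simplices:

  0-simplices (7): [0], [1], [2], [3], [4], [5], [6]
  1-simplices (21): [0,1], [0,2], [0,3], [0,4], [0,5], [0,6], [1,2], [1,3], [1,4], [1,5], [1,6], [2,3], [2,4], [2,5], [2,6], [3,4], [3,5], [3,6], [4,5], [4,6], [5,6]
  2-simplices (14): [0,1,3], [0,1,4], [0,2,5], [0,2,6], [0,3,5], [0,4,6], [1,2,3], [1,2,6], [1,4,5], [1,5,6], [2,3,4], [2,4,5], [3,4,6], [3,5,6]

giving chain groups C_0 ≅ Z^7, C_1 ≅ Z^21, C_2 ≅ Z^14.

The boundary map ∂_1: C_1 → C_0 is given by ∂[p,q] = [q] − [p].
The resulting 7×21 matrix has rank 6, and its Smith normal form has invariant factors (1,1,1,1,1,1).

The boundary map ∂_2: C_2 → C_1 sends each 2-simplex [p,q,r] to [q,r] − [p,r] + [p,q]. For instance
  ∂[2,4,5] = [4,5] − [2,5] + [2,4],
  ∂[0,2,6] = [2,6] − [0,6] + [0,2].
The resulting 21×14 matrix has rank 13, and its Smith normal form has invariant factors (1,1,1,1,1,1,1,1,1,1,1,1,1).

Reading off H_k = ker ∂_k / im ∂_{k+1}:

  H_0: rank C_0 − rank ∂_1 = 7 − 6 = 1, and the invariant factors of ∂_1 are all 1, so H_0 = Z.
  H_1: rank ker ∂_1 − rank ∂_2 = (21 − 6) − 13 = 2, and the invariant factors of ∂_2 are all 1, so H_1 = Z^2.
  H_2: rank ker ∂_2 − rank ∂_3 = (14 − 13) − 0 = 1, and there is no ∂_3, so H_2 = Z.

H_0 ≅ Z,  H_1 ≅ Z^2,  H_2 ≅ Z.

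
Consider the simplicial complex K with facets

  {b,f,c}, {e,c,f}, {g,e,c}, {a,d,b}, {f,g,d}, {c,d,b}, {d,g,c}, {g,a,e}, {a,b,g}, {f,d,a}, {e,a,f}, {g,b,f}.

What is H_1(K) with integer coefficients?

H_1 = Z/2.

Order the vertices as a < b < c < d < e < f < g. Listing each simplex with vertices in this order, K has dimension 2 with simplices:

  0-simplices (7): a, b, c, d, e, f, g
  1-simplices (18): ab, ad, ae, af, ag, bc, bd, bf, bg, cd, ce, cf, cg, df, dg, ef, eg, fg
  2-simplices (12): abd, abg, adf, aef, aeg, bcd, bcf, bfg, cdg, cef, ceg, dfg

giving chain groups C_0 ≅ Z^7, C_1 ≅ Z^18, C_2 ≅ Z^12.

The boundary map ∂_1: C_1 → C_0 is given by ∂[p,q] = [q] − [p]. For instance
  ∂eg = g − e.
The resulting 7×18 matrix has rank 6, and its Smith normal form has invariant factors (1,1,1,1,1,1).

∂_2: C_2 → C_1 maps a triangle to the signed sum of its edges. For instance
  ∂abd = bd − ad + ab,
  ∂bcd = cd − bd + bc.
The 18×12 boundary matrix has rank 12 and Smith normal form diag(1,1,1,1,1,1,1,1,1,1,1,2).

Reading off H_k = ker ∂_k / im ∂_{k+1}:

  H_1: rank ker ∂_1 − rank ∂_2 = (18 − 6) − 12 = 0, and ∂_2 has invariant factor 2 > 1, so H_1 = Z/2.

(K is a triangulation of the real projective plane RP^2.)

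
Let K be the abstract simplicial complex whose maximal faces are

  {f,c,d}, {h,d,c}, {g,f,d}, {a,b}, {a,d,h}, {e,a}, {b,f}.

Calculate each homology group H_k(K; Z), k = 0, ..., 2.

Order the vertices as a < b < c < d < e < f < g < h. Listing each simplex with vertices in this order, K has dimension 2 with simplices:

  0-simplices (8): a, b, c, d, e, f, g, h
  1-simplices (12): ab, ad, ae, ah, bf, cd, cf, ch, df, dg, dh, fg
  2-simplices (4): adh, cdf, cdh, dfg

giving chain groups C_0 ≅ Z^8, C_1 ≅ Z^12, C_2 ≅ Z^4.

Boundary ∂_1: C_1 → C_0 sends each edge [p,q] (with p < q) to q − p.
This gives a 8×12 integer matrix of rank 7; reducing to Smith normal form yields diagonal entries (1,1,1,1,1,1,1).

Boundary ∂_2: C_2 → C_1 maps a triangle to the signed sum of its edges. For instance
  ∂dfg = fg − dg + df,
  ∂cdf = df − cf + cd.
The 12×4 boundary matrix has rank 4 and Smith normal form diag(1,1,1,1).

From H_k ≅ ker(∂_k) / im(∂_{k+1}) we obtain:

  H_0: rank C_0 − rank ∂_1 = 8 − 7 = 1, and the invariant factors of ∂_1 are all 1, so H_0 = Z.
  H_1: rank ker ∂_1 − rank ∂_2 = (12 − 7) − 4 = 1, and the invariant factors of ∂_2 are all 1, so H_1 = Z.
  H_2: rank ker ∂_2 − rank ∂_3 = (4 − 4) − 0 = 0, and there is no ∂_3, so H_2 = 0.

H_0 = Z,  H_1 = Z,  H_2 = 0.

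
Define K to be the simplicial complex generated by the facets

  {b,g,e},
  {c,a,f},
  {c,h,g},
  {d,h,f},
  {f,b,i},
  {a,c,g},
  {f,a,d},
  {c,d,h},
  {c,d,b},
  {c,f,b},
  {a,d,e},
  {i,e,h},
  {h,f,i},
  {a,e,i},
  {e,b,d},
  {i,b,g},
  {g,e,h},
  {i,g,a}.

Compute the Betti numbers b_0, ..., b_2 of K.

Fix the vertex order a < b < c < d < e < f < g < h < i and write every simplex with vertices in increasing order. Then dim K = 2 and the simplices of K are:

  0-simplices (9): a, b, c, d, e, f, g, h, i
  1-simplices (27): ac, ad, ae, af, ag, ai, bc, bd, be, bf, bg, bi, cd, cf, cg, ch, de, df, dh, eg, eh, ei, fh, fi, gh, gi, hi
  2-simplices (18): acf, acg, ade, adf, aei, agi, bcd, bcf, bde, beg, bfi, bgi, cdh, cgh, dfh, egh, ehi, fhi

so the chain groups are C_0 ≅ Z^9, C_1 ≅ Z^27, C_2 ≅ Z^18.

∂_1: C_1 → C_0 is given by ∂[p,q] = [q] − [p].
As a 9×27 matrix over Z this has rank 8, with invariant factors (1,1,1,1,1,1,1,1).

The boundary map ∂_2: C_2 → C_1 acts by ∂[p,q,r] = [q,r] − [p,r] + [p,q]. For instance
  ∂beg = eg − bg + be,
  ∂aei = ei − ai + ae.
The 27×18 boundary matrix has rank 18 and Smith normal form diag(1,1,1,1,1,1,1,1,1,1,1,1,1,1,1,1,1,2).

Reading off H_k = ker ∂_k / im ∂_{k+1}:

  H_0: rank C_0 − rank ∂_1 = 9 − 8 = 1, and the invariant factors of ∂_1 are all 1, so H_0 ≅ Z.
  H_1: rank ker ∂_1 − rank ∂_2 = (27 − 8) − 18 = 1, and ∂_2 has invariant factor 2 > 1, so H_1 ≅ Z ⊕ Z/2.
  H_2: rank ker ∂_2 − rank ∂_3 = (18 − 18) − 0 = 0, and there is no ∂_3, so H_2 ≅ 0.

As a check, the Euler characteristic is 9 − 27 + 18 = 0, which agrees with 1 − 1 + 0 = 0.

Hence the Betti numbers are b_0 = 1, b_1 = 1, b_2 = 0.

b_0 = 1, b_1 = 1, b_2 = 0.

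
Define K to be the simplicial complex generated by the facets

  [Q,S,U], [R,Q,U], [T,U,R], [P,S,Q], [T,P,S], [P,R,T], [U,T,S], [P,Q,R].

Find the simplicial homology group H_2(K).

H_2 = Z.

Order the vertices as P < Q < R < S < T < U. Listing each simplex with vertices in this order, K has dimension 2 with simplices:

  0-simplices (6): P, Q, R, S, T, U
  1-simplices (12): PQ, PR, PS, PT, QR, QS, QU, RT, RU, ST, SU, TU
  2-simplices (8): PQR, PQS, PRT, PST, QRU, QSU, RTU, STU

Hence C_0 ≅ Z^6, C_1 ≅ Z^12, C_2 ≅ Z^8.

∂_1: C_1 → C_0 sends each edge [p,q] (with p < q) to q − p.
The resulting 6×12 matrix has rank 5, and its Smith normal form has invariant factors (1,1,1,1,1).

∂_2: C_2 → C_1 sends each 2-simplex [p,q,r] to [q,r] − [p,r] + [p,q]. For instance
  ∂RTU = TU − RU + RT,
  ∂STU = TU − SU + ST.
As a 12×8 matrix over Z this has rank 7, with invariant factors (1,1,1,1,1,1,1).

Computing H_k = (kernel of ∂_k) / (image of ∂_{k+1}):

  H_2: rank ker ∂_2 − rank ∂_3 = (8 − 7) − 0 = 1, and there is no ∂_3, so H_2 ≅ Z.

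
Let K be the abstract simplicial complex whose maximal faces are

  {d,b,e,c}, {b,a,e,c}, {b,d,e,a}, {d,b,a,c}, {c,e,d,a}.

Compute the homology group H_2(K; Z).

H_2 = 0.

We work with the vertex ordering a < b < c < d < e. The simplices of K, each written with vertices in increasing order, are:

  0-simplices (5): a, b, c, d, e
  1-simplices (10): ab, ac, ad, ae, bc, bd, be, cd, ce, de
  2-simplices (10): abc, abd, abe, acd, ace, ade, bcd, bce, bde, cde
  3-simplices (5): abcd, abce, abde, acde, bcde

so the chain groups are C_0 ≅ Z^5, C_1 ≅ Z^10, C_2 ≅ Z^10, C_3 ≅ Z^5.

Boundary ∂_1: C_1 → C_0 maps an edge to its endpoints' difference, ∂[p,q] = q − p.
The 5×10 boundary matrix has rank 4 and Smith normal form diag(1,1,1,1).

Boundary ∂_2: C_2 → C_1 sends each 2-simplex [p,q,r] to [q,r] − [p,r] + [p,q]. For instance
  ∂bce = ce − be + bc,
  ∂bde = de − be + bd.
As a 10×10 matrix over Z this has rank 6, with invariant factors (1,1,1,1,1,1).

The boundary map ∂_3: C_3 → C_2 sends each 3-simplex σ to the alternating sum Σ_i (−1)^i (σ with its i-th vertex removed). For instance
  ∂acde = cde − ade + ace − acd,
  ∂bcde = cde − bde + bce − bcd.
This gives a 10×5 integer matrix of rank 4; reducing to Smith normal form yields diagonal entries (1,1,1,1).

Reading off H_k = ker ∂_k / im ∂_{k+1}:

  H_2: rank ker ∂_2 − rank ∂_3 = (10 − 6) − 4 = 0, and the invariant factors of ∂_3 are all 1, so H_2 ≅ 0.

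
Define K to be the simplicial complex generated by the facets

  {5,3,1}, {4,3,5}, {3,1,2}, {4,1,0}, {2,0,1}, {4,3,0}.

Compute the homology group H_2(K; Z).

Fix the vertex order 0 < 1 < 2 < 3 < 4 < 5 and write every simplex with vertices in increasing order. Then dim K = 2 and the simplices of K are:

  0-simplices (6): [0], [1], [2], [3], [4], [5]
  1-simplices (12): [0,1], [0,2], [0,3], [0,4], [1,2], [1,3], [1,4], [1,5], [2,3], [3,4], [3,5], [4,5]
  2-simplices (6): [0,1,2], [0,1,4], [0,3,4], [1,2,3], [1,3,5], [3,4,5]

Hence C_0 ≅ Z^6, C_1 ≅ Z^12, C_2 ≅ Z^6.

∂_1: C_1 → C_0 is given by ∂[p,q] = [q] − [p]. For instance
  ∂[1,3] = [3] − [1].
As a 6×12 matrix over Z this has rank 5, with invariant factors (1,1,1,1,1).

The boundary map ∂_2: C_2 → C_1 sends each 2-simplex [p,q,r] to [q,r] − [p,r] + [p,q]. For instance
  ∂[3,4,5] = [4,5] − [3,5] + [3,4],
  ∂[1,3,5] = [3,5] − [1,5] + [1,3].
The resulting 12×6 matrix has rank 6, and its Smith normal form has invariant factors (1,1,1,1,1,1).

Now H_k = ker ∂_k / im ∂_{k+1}, so:

  H_2: rank ker ∂_2 − rank ∂_3 = (6 − 6) − 0 = 0, and there is no ∂_3, so H_2 = 0.

H_2 = 0.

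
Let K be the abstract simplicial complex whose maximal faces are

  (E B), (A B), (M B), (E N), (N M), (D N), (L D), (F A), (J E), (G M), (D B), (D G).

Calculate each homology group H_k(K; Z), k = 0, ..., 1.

Fix the vertex order A < B < D < E < F < G < J < L < M < N and write every simplex with vertices in increasing order. Then dim K = 1 and the simplices of K are:

  0-simplices (10): A, B, D, E, F, G, J, L, M, N
  1-simplices (12): AB, AF, BD, BE, BM, DG, DL, DN, EJ, EN, GM, MN

so the chain groups are C_0 ≅ Z^10, C_1 ≅ Z^12.

∂_1: C_1 → C_0 is given by ∂[p,q] = [q] − [p]. For instance
  ∂BD = D − B.
As a 10×12 matrix over Z this has rank 9, with invariant factors (1,1,1,1,1,1,1,1,1).

Now H_k = ker ∂_k / im ∂_{k+1}, so:

  H_0: rank C_0 − rank ∂_1 = 10 − 9 = 1, and the invariant factors of ∂_1 are all 1, so H_0 ≅ Z.
  H_1: rank ker ∂_1 − rank ∂_2 = (12 − 9) − 0 = 3, and there is no ∂_2, so H_1 ≅ Z^3.

H_0 ≅ Z,  H_1 ≅ Z^3.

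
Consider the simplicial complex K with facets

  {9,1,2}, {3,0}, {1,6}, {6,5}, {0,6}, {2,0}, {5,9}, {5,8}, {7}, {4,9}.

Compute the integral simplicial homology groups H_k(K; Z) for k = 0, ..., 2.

H_0 = Z^2,  H_1 = Z^2,  H_2 = 0.

We work with the vertex ordering 0 < 1 < 2 < 3 < 4 < 5 < 6 < 7 < 8 < 9. The simplices of K, each written with vertices in increasing order, are:

  0-simplices (10): [0], [1], [2], [3], [4], [5], [6], [7], [8], [9]
  1-simplices (11): [0,2], [0,3], [0,6], [1,2], [1,6], [1,9], [2,9], [4,9], [5,6], [5,8], [5,9]
  2-simplices (1): [1,2,9]

so the chain groups are C_0 ≅ Z^10, C_1 ≅ Z^11, C_2 ≅ Z^1.

Boundary ∂_1: C_1 → C_0 sends each edge [p,q] (with p < q) to q − p.
This gives a 10×11 integer matrix of rank 8; reducing to Smith normal form yields diagonal entries (1,1,1,1,1,1,1,1).

The boundary map ∂_2: C_2 → C_1 sends each 2-simplex [p,q,r] to [q,r] − [p,r] + [p,q]. For instance
  ∂[1,2,9] = [2,9] − [1,9] + [1,2].
As a 11×1 matrix over Z this has rank 1, with invariant factors (1).

Reading off H_k = ker ∂_k / im ∂_{k+1}:

  H_0: rank C_0 − rank ∂_1 = 10 − 8 = 2, and the invariant factors of ∂_1 are all 1, so H_0 = Z^2.
  H_1: rank ker ∂_1 − rank ∂_2 = (11 − 8) − 1 = 2, and the invariant factors of ∂_2 are all 1, so H_1 = Z^2.
  H_2: rank ker ∂_2 − rank ∂_3 = (1 − 1) − 0 = 0, and there is no ∂_3, so H_2 = 0.

As a check, the Euler characteristic is 10 − 11 + 1 = 0, which agrees with 2 − 2 + 0 = 0.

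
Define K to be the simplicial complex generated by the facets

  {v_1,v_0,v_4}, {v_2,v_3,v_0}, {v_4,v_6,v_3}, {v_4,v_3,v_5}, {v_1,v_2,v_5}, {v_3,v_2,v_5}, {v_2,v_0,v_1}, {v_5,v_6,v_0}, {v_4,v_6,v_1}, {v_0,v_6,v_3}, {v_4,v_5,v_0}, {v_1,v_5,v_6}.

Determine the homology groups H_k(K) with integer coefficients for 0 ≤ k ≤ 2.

Fix the vertex order v_0 < v_1 < v_2 < v_3 < v_4 < v_5 < v_6 and write every simplex with vertices in increasing order. Then dim K = 2 and the simplices of K are:

  0-simplices (7): [v_0], [v_1], [v_2], [v_3], [v_4], [v_5], [v_6]
  1-simplices (18): (18 of them)
  2-simplices (12): (12 of them)

Hence C_0 ≅ Z^7, C_1 ≅ Z^18, C_2 ≅ Z^12.

Boundary ∂_1: C_1 → C_0 is given by ∂[p,q] = [q] − [p]. For instance
  ∂[v_5,v_6] = [v_6] − [v_5].
This gives a 7×18 integer matrix of rank 6; reducing to Smith normal form yields diagonal entries (1,1,1,1,1,1).

Boundary ∂_2: C_2 → C_1 acts by ∂[p,q,r] = [q,r] − [p,r] + [p,q]. For instance
  ∂[v_0,v_2,v_3] = [v_2,v_3] − [v_0,v_3] + [v_0,v_2],
  ∂[v_0,v_4,v_5] = [v_4,v_5] − [v_0,v_5] + [v_0,v_4].
The 18×12 boundary matrix has rank 12 and Smith normal form diag(1,1,1,1,1,1,1,1,1,1,1,2).

From H_k ≅ ker(∂_k) / im(∂_{k+1}) we obtain:

  H_0: rank C_0 − rank ∂_1 = 7 − 6 = 1, and the invariant factors of ∂_1 are all 1, so H_0 = Z.
  H_1: rank ker ∂_1 − rank ∂_2 = (18 − 6) − 12 = 0, and ∂_2 has invariant factor 2 > 1, so H_1 = Z/2.
  H_2: rank ker ∂_2 − rank ∂_3 = (12 − 12) − 0 = 0, and there is no ∂_3, so H_2 = 0.

As a check, the Euler characteristic is 7 − 18 + 12 = 1, which agrees with 1 − 0 + 0 = 1.

H_0 ≅ Z,  H_1 ≅ Z/2,  H_2 = 0.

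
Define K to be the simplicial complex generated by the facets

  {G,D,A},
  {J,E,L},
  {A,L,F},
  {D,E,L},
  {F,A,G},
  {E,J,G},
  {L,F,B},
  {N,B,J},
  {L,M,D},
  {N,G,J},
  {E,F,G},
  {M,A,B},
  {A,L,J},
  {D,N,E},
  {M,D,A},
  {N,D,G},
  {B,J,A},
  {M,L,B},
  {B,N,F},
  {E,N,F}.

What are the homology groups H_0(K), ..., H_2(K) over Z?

H_0 = Z,  H_1 = Z ⊕ Z/2,  H_2 = 0.

Order the vertices as A < B < D < E < F < G < J < L < M < N. Listing each simplex with vertices in this order, K has dimension 2 with simplices:

  0-simplices (10): A, B, D, E, F, G, J, L, M, N
  1-simplices (30): AB, AD, AF, AG, AJ, AL, AM, BF, BJ, BL, BM, BN, DE, DG, DL, DM, DN, EF, EG, EJ, EL, EN, FG, FL, FN, GJ, GN, JL, JN, LM
  2-simplices (20): ABJ, ABM, ADG, ADM, AFG, AFL, AJL, BFL, BFN, BJN, BLM, DEL, DEN, DGN, DLM, EFG, EFN, EGJ, EJL, GJN

giving chain groups C_0 ≅ Z^10, C_1 ≅ Z^30, C_2 ≅ Z^20.

∂_1: C_1 → C_0 is given by ∂[p,q] = [q] − [p].
The resulting 10×30 matrix has rank 9, and its Smith normal form has invariant factors (1,1,1,1,1,1,1,1,1).

Boundary ∂_2: C_2 → C_1 sends each 2-simplex [p,q,r] to [q,r] − [p,r] + [p,q]. For instance
  ∂AJL = JL − AL + AJ,
  ∂DGN = GN − DN + DG.
This gives a 30×20 integer matrix of rank 20; reducing to Smith normal form yields diagonal entries (1,1,1,1,1,1,1,1,1,1,1,1,1,1,1,1,1,1,1,2).

Computing H_k = (kernel of ∂_k) / (image of ∂_{k+1}):

  H_0: rank C_0 − rank ∂_1 = 10 − 9 = 1, and the invariant factors of ∂_1 are all 1, so H_0 ≅ Z.
  H_1: rank ker ∂_1 − rank ∂_2 = (30 − 9) − 20 = 1, and ∂_2 has invariant factor 2 > 1, so H_1 ≅ Z ⊕ Z/2.
  H_2: rank ker ∂_2 − rank ∂_3 = (20 − 20) − 0 = 0, and there is no ∂_3, so H_2 ≅ 0.

As a check, the Euler characteristic is 10 − 30 + 20 = 0, which agrees with 1 − 1 + 0 = 0.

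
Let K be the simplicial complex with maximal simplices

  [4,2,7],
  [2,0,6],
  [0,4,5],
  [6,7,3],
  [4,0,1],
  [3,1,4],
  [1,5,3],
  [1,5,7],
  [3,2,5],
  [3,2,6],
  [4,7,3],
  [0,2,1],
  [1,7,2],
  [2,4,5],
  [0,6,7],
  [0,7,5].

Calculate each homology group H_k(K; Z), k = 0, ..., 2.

We work with the vertex ordering 0 < 1 < 2 < 3 < 4 < 5 < 6 < 7. The simplices of K, each written with vertices in increasing order, are:

  0-simplices (8): [0], [1], [2], [3], [4], [5], [6], [7]
  1-simplices (24): (24 of them)
  2-simplices (16): [0,1,2], [0,1,4], [0,2,6], [0,4,5], [0,5,7], [0,6,7], [1,2,7], [1,3,4], [1,3,5], [1,5,7], [2,3,5], [2,3,6], [2,4,5], [2,4,7], [3,4,7], [3,6,7]

Hence C_0 ≅ Z^8, C_1 ≅ Z^24, C_2 ≅ Z^16.

The boundary map ∂_1: C_1 → C_0 is given by ∂[p,q] = [q] − [p]. For instance
  ∂[2,6] = [6] − [2].
This gives a 8×24 integer matrix of rank 7; reducing to Smith normal form yields diagonal entries (1,1,1,1,1,1,1).

The boundary map ∂_2: C_2 → C_1 sends each 2-simplex [p,q,r] to [q,r] − [p,r] + [p,q]. For instance
  ∂[0,1,4] = [1,4] − [0,4] + [0,1],
  ∂[0,6,7] = [6,7] − [0,7] + [0,6].
This gives a 24×16 integer matrix of rank 15; reducing to Smith normal form yields diagonal entries (1,1,1,1,1,1,1,1,1,1,1,1,1,1,1).

Now H_k = ker ∂_k / im ∂_{k+1}, so:

  H_0: rank C_0 − rank ∂_1 = 8 − 7 = 1, and the invariant factors of ∂_1 are all 1, so H_0 = Z.
  H_1: rank ker ∂_1 − rank ∂_2 = (24 − 7) − 15 = 2, and the invariant factors of ∂_2 are all 1, so H_1 = Z^2.
  H_2: rank ker ∂_2 − rank ∂_3 = (16 − 15) − 0 = 1, and there is no ∂_3, so H_2 = Z.

H_0 ≅ Z,  H_1 ≅ Z^2,  H_2 ≅ Z.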